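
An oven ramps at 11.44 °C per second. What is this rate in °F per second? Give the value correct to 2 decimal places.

20.59 °F/second

The quantity depends on a temperature interval, so only the ratio of degree sizes applies; the offset between the scales is irrelevant.
A change of 1°C is a change of 1.8°F, so 11.44 × 1.8 = 20.59.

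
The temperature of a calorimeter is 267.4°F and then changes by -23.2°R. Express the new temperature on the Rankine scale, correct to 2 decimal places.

Initial temperature in Celsius: (267.4 - 32) × 5/9 = 130.7778°C.
The 23.2°R change is an interval, so only the factor 5/9 applies: -23.2 × 5/9 = -12.8889°C.
Final Celsius temperature: 130.7778 - 12.8889 = 117.8889°C.
In Rankine: 117.8889 × 1.8 + 491.67 = 703.87°R.

703.87°R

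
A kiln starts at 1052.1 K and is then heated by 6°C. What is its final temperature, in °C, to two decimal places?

Initial temperature in Celsius: 1052.1 - 273.15 = 778.9500°C.
Final Celsius temperature: 778.9500 + 6.0000 = 784.9500°C.

784.95°C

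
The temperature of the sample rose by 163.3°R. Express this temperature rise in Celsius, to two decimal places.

90.72°C

An interval of 1°R corresponds to 5/9°C.
163.3 × 5/9 = 90.72.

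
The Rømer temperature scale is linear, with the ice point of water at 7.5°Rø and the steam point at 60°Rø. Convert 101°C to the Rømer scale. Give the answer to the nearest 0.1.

Linearly onto the Rømer scale: 7.5 + (101.0000 / 100) × (60 - 7.5) = 60.5°Rø.

60.5°Rø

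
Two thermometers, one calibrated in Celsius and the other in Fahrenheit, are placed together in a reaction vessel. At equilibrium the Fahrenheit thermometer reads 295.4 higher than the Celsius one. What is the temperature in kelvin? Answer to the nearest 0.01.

602.40 K

Let x be the Celsius reading; then the Fahrenheit reading is 1.8·x + 32.
(1.8·x + 32) - x = 295.4  ⇒  (0.8)·x = 263.4  ⇒  x = 329.2500°C.
In kelvin: 329.2500 + 273.15 = 602.40 K.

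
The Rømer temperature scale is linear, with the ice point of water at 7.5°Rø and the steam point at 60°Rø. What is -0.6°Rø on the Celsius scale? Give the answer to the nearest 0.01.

Linear interpolation between the fixed points: C = (-0.6 - 7.5) × 100 / (60 - 7.5) = -15.4286°C.

-15.43°C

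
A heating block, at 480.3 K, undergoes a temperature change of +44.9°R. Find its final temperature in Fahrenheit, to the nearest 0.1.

449.8°F

Initial temperature in Celsius: 480.3 - 273.15 = 207.1500°C.
The 44.9°R change is an interval, so only the factor 5/9 applies: +44.9 × 5/9 = +24.9444°C.
Final Celsius temperature: 207.1500 + 24.9444 = 232.0944°C.
In Fahrenheit: 232.0944 × 1.8 + 32 = 449.8°F.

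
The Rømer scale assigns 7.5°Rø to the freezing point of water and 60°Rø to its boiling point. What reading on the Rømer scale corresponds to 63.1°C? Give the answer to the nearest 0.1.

Linearly onto the Rømer scale: 7.5 + (63.1000 / 100) × (60 - 7.5) = 40.6°Rø.

40.6°Rø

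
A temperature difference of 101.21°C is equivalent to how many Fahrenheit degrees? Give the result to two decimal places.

182.18°F

Only the scale ratio 1.8 matters for a change in temperature.
101.21 × 1.8 = 182.18.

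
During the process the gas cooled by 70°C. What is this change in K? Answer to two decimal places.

70.00 K

Celsius and kelvin degrees are the same size, so the interval is unchanged: 70.00.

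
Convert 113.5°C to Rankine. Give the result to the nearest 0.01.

695.97°R

In Rankine: 113.5000 × 1.8 + 491.67 = 695.97°R.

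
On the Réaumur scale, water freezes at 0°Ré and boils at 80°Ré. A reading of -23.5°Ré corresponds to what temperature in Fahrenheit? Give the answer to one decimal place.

-20.9°F

Linear interpolation between the fixed points: C = (-23.5 - 0) × 100 / (80 - 0) = -29.3750°C.
Then -29.3750 × 1.8 + 32 = -20.9°F.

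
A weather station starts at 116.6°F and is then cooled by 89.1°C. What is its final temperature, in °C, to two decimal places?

-42.10°C

Initial temperature in Celsius: (116.6 - 32) × 5/9 = 47.0000°C.
Final Celsius temperature: 47.0000 - 89.1000 = -42.1000°C.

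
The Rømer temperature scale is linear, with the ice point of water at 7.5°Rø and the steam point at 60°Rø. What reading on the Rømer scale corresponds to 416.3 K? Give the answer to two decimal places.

82.65°Rø

First in Celsius: 416.3 - 273.15 = 143.1500°C.
Linearly onto the Rømer scale: 7.5 + (143.1500 / 100) × (60 - 7.5) = 82.65°Rø.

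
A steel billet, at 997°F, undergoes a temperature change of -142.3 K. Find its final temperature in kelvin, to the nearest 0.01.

Initial temperature in Celsius: (997 - 32) × 5/9 = 536.1111°C.
The 142.3 K change is an interval; Kelvin and Celsius degrees are the same size, so ΔC = -142.3°C.
Final Celsius temperature: 536.1111 - 142.3000 = 393.8111°C.
In kelvin: 393.8111 + 273.15 = 666.96 K.

666.96 K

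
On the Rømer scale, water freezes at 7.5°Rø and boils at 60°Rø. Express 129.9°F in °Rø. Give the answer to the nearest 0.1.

36.1°Rø

First in Celsius: (129.9 - 32) × 5/9 = 54.3889°C.
Linearly onto the Rømer scale: 7.5 + (54.3889 / 100) × (60 - 7.5) = 36.1°Rø.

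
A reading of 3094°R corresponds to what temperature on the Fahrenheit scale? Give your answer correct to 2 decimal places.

In Celsius: (3094 - 491.67) × 5/9 = 1445.7389°C.
In Fahrenheit: 1445.7389 × 1.8 + 32 = 2634.33°F.

2634.33°F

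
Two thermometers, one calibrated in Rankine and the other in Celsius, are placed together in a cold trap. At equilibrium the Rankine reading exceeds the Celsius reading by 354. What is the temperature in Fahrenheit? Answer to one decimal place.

Let x be the Rankine reading; then the Celsius reading is 5/9·x - 273.15.
(5/9·x - 273.15) - x = -354  ⇒  (-4/9)·x = -80.85  ⇒  x = 181.9125°R.
In Celsius: (181.9125 - 491.67) × 5/9 = -172.0875°C.
In Fahrenheit: -172.0875 × 1.8 + 32 = -277.8°F.

-277.8°F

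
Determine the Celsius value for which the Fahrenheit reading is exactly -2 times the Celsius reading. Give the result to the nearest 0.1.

-8.4°C

Let C be the Celsius reading. The Fahrenheit reading is F = 1.8·C + 32.
Require F = -2·C: 1.8·C + 32 = -2·C.
(3.8)·C = -32  ⇒  C = -8.4.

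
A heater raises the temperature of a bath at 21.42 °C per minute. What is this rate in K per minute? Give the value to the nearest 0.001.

Since only a temperature interval is involved, the additive offset between the scales drops out.
A change of 1°C is a change of 1 K, so 21.42 × 1 = 21.420.

21.420 K/minute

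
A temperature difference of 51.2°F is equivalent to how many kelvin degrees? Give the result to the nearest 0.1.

28.4 K

An interval of 1°F corresponds to 5/9 K.
51.2 × 5/9 = 28.4.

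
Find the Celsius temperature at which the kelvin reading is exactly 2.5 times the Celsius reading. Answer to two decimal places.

Let C be the Celsius reading. The kelvin reading is K = 1·C + 273.15.
Require K = 2.5·C: 1·C + 273.15 = 2.5·C.
(-1.5)·C = -273.15  ⇒  C = 182.10.

182.10°C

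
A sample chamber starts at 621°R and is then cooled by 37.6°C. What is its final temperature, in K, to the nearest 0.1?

307.4 K

Initial temperature in Celsius: (621 - 491.67) × 5/9 = 71.8500°C.
Final Celsius temperature: 71.8500 - 37.6000 = 34.2500°C.
In kelvin: 34.2500 + 273.15 = 307.4 K.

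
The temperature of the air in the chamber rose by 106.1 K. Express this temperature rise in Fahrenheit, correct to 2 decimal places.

Only the scale ratio 1.8 matters for a change in temperature.
106.1 × 1.8 = 190.98.

190.98°F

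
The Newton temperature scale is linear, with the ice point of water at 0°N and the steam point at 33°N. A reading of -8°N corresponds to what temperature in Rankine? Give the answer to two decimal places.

448.03°R

Linear interpolation between the fixed points: C = (-8 - 0) × 100 / (33 - 0) = -24.2424°C.
Then -24.2424 × 1.8 + 491.67 = 448.03°R.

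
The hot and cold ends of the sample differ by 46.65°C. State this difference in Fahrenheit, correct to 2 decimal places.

For a temperature interval the offset drops out; only the factor 1.8 applies.
46.65 × 1.8 = 83.97.

83.97°F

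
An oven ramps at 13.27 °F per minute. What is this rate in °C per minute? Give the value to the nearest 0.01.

The quantity depends on a temperature interval, so only the ratio of degree sizes applies; the offset between the scales is irrelevant.
A change of 1°F is a change of 5/9°C, so 13.27 × 5/9 = 7.37.

7.37 °C/minute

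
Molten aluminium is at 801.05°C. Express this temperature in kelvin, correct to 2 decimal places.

In kelvin: 801.0500 + 273.15 = 1074.20 K.

1074.20 K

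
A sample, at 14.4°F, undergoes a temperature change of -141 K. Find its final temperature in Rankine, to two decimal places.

220.27°R

Initial temperature in Celsius: (14.4 - 32) × 5/9 = -9.7778°C.
The 141 K change is an interval; Kelvin and Celsius degrees are the same size, so ΔC = -141°C.
Final Celsius temperature: -9.7778 - 141.0000 = -150.7778°C.
In Rankine: -150.7778 × 1.8 + 491.67 = 220.27°R.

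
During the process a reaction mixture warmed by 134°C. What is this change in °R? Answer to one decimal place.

241.2°R

Only the scale ratio 1.8 matters for a change in temperature.
134 × 1.8 = 241.2.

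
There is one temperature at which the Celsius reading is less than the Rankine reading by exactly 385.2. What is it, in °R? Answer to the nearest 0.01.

252.11°R

Let R be the Rankine reading. The Celsius reading is C = 5/9·R - 273.15.
Require C - R = -385.2: (-4/9)·R - 273.15 = -385.2.
R = (-385.2 + 273.15) / (-4/9) = 252.11.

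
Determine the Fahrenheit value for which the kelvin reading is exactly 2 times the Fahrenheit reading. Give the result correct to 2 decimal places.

Let F be the Fahrenheit reading. The kelvin reading is K = 5/9·F + 255.372.
Require K = 2·F: 5/9·F + 255.372 = 2·F.
(-13/9)·F = -255.372  ⇒  F = 176.80.

176.80°F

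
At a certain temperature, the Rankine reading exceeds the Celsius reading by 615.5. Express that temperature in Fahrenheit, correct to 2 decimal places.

Let x be the Celsius reading; then the Rankine reading is 1.8·x + 491.67.
(1.8·x + 491.67) - x = 615.5  ⇒  (0.8)·x = 123.83  ⇒  x = 154.7875°C.
In Fahrenheit: 154.7875 × 1.8 + 32 = 310.62°F.

310.62°F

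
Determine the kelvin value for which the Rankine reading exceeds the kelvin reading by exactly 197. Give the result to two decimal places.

246.25 K

Let K be the kelvin reading. The Rankine reading is R = 1.8·K.
Require R - K = 197: (0.8)·K = 197.
K = (197) / (0.8) = 246.25.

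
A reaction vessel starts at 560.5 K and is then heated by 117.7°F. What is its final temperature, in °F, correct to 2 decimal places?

Initial temperature in Celsius: 560.5 - 273.15 = 287.3500°C.
The 117.7°F change is an interval, so only the factor 5/9 applies: +117.7 × 5/9 = +65.3889°C.
Final Celsius temperature: 287.3500 + 65.3889 = 352.7389°C.
In Fahrenheit: 352.7389 × 1.8 + 32 = 666.93°F.

666.93°F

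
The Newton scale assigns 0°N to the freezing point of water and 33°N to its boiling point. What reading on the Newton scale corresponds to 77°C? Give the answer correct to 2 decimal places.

Linearly onto the Newton scale: 0 + (77.0000 / 100) × (33 - 0) = 25.41°N.

25.41°N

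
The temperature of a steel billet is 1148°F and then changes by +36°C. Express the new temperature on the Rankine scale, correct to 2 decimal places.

1672.47°R

Initial temperature in Celsius: (1148 - 32) × 5/9 = 620.0000°C.
Final Celsius temperature: 620.0000 + 36.0000 = 656.0000°C.
In Rankine: 656.0000 × 1.8 + 491.67 = 1672.47°R.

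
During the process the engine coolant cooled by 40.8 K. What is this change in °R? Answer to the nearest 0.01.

For a temperature interval the offset drops out; only the factor 1.8 applies.
40.8 × 1.8 = 73.44.

73.44°R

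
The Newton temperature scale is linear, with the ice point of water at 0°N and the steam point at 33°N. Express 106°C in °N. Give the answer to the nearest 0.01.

Linearly onto the Newton scale: 0 + (106.0000 / 100) × (33 - 0) = 34.98°N.

34.98°N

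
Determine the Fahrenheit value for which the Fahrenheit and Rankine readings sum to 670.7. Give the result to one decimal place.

105.5°F

Let F be the Fahrenheit reading. The Rankine reading is R = 1·F + 459.67.
Require F + R = 670.7: (2)·F + 459.67 = 670.7.
F = (670.7 - 459.67) / (2) = 105.5.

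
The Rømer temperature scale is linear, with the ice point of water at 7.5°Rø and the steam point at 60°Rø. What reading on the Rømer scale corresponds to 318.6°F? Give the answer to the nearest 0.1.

91.1°Rø

First in Celsius: (318.6 - 32) × 5/9 = 159.2222°C.
Linearly onto the Rømer scale: 7.5 + (159.2222 / 100) × (60 - 7.5) = 91.1°Rø.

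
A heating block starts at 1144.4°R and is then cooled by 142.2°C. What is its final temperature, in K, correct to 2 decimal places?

493.58 K

Initial temperature in Celsius: (1144.4 - 491.67) × 5/9 = 362.6278°C.
Final Celsius temperature: 362.6278 - 142.2000 = 220.4278°C.
In kelvin: 220.4278 + 273.15 = 493.58 K.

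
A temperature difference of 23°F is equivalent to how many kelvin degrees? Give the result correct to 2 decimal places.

12.78 K

For a temperature interval the offset drops out; only the factor 5/9 applies.
23 × 5/9 = 12.78.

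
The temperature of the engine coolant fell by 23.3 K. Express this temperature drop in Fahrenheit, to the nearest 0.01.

41.94°F

An interval of 1 K corresponds to 1.8°F.
23.3 × 1.8 = 41.94.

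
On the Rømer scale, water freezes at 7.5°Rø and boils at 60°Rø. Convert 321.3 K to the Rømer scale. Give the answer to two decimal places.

32.78°Rø

First in Celsius: 321.3 - 273.15 = 48.1500°C.
Linearly onto the Rømer scale: 7.5 + (48.1500 / 100) × (60 - 7.5) = 32.78°Rø.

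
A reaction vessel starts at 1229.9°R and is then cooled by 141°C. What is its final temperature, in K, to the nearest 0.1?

Initial temperature in Celsius: (1229.9 - 491.67) × 5/9 = 410.1278°C.
Final Celsius temperature: 410.1278 - 141.0000 = 269.1278°C.
In kelvin: 269.1278 + 273.15 = 542.3 K.

542.3 K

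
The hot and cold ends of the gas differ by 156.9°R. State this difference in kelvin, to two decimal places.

For a temperature interval the offset drops out; only the factor 5/9 applies.
156.9 × 5/9 = 87.17.

87.17 K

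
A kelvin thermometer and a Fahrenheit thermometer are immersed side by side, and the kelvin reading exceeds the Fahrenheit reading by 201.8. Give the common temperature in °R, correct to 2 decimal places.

Let x be the kelvin reading; then the Fahrenheit reading is 1.8·x - 459.67.
(1.8·x - 459.67) - x = -201.8  ⇒  (0.8)·x = 257.87  ⇒  x = 322.3375 K.
In Celsius: 322.3375 - 273.15 = 49.1875°C.
In Rankine: 49.1875 × 1.8 + 491.67 = 580.21°R.

580.21°R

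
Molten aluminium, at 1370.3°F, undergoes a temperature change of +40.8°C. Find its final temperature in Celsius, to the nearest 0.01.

784.30°C

Initial temperature in Celsius: (1370.3 - 32) × 5/9 = 743.5000°C.
Final Celsius temperature: 743.5000 + 40.8000 = 784.3000°C.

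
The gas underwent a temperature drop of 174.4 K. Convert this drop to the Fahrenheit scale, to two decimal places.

Only the scale ratio 1.8 matters for a change in temperature.
174.4 × 1.8 = 313.92.

313.92°F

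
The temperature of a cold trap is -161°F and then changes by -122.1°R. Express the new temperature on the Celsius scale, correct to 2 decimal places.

Initial temperature in Celsius: (-161 - 32) × 5/9 = -107.2222°C.
The 122.1°R change is an interval, so only the factor 5/9 applies: -122.1 × 5/9 = -67.8333°C.
Final Celsius temperature: -107.2222 - 67.8333 = -175.0556°C.

-175.06°C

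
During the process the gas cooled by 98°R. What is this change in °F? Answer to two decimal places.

98.00°F

Rankine and Fahrenheit degrees are the same size, so the interval is unchanged: 98.00.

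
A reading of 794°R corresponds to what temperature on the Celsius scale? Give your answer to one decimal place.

168.0°C

In Celsius: (794 - 491.67) × 5/9 = 167.9611°C.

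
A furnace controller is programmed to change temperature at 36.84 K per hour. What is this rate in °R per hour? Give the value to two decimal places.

The quantity depends on a temperature interval, so only the ratio of degree sizes applies; the offset between the scales is irrelevant.
A change of 1 K is a change of 1.8°R, so 36.84 × 1.8 = 66.31.

66.31 °R/hour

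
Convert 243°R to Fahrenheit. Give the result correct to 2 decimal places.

In Celsius: (243 - 491.67) × 5/9 = -138.1500°C.
In Fahrenheit: -138.1500 × 1.8 + 32 = -216.67°F.

-216.67°F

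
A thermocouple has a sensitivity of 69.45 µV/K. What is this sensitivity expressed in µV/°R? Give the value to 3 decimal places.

38.583 µV/°R

The quantity depends on a temperature interval, so only the ratio of degree sizes applies; the offset between the scales is irrelevant.
A change of 1°R is a change of 5/9 K, so per °R the value is 69.45 × 5/9 = 38.583.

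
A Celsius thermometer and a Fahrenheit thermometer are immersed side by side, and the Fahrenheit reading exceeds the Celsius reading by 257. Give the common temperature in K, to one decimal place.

554.4 K

Let x be the Celsius reading; then the Fahrenheit reading is 1.8·x + 32.
(1.8·x + 32) - x = 257  ⇒  (0.8)·x = 225  ⇒  x = 281.2500°C.
In kelvin: 281.2500 + 273.15 = 554.4 K.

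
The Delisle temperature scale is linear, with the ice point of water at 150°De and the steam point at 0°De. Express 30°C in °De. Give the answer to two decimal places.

105.00°De

Linearly onto the Delisle scale: 150 + (30.0000 / 100) × (0 - 150) = 105.00°De.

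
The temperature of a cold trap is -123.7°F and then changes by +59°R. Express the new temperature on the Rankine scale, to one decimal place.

Initial temperature in Celsius: (-123.7 - 32) × 5/9 = -86.5000°C.
The 59°R change is an interval, so only the factor 5/9 applies: +59 × 5/9 = +32.7778°C.
Final Celsius temperature: -86.5000 + 32.7778 = -53.7222°C.
In Rankine: -53.7222 × 1.8 + 491.67 = 395.0°R.

395.0°R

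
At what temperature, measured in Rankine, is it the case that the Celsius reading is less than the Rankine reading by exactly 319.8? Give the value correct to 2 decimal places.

Let R be the Rankine reading. The Celsius reading is C = 5/9·R - 273.15.
Require C - R = -319.8: (-4/9)·R - 273.15 = -319.8.
R = (-319.8 + 273.15) / (-4/9) = 104.96.

104.96°R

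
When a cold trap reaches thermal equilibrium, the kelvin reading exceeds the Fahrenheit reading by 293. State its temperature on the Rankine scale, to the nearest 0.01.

375.01°R

Let x be the Fahrenheit reading; then the kelvin reading is 5/9·x + 255.372.
(5/9·x + 255.372) - x = 293  ⇒  (-4/9)·x = 37.6278  ⇒  x = -84.6625°F.
In Celsius: (-84.6625 - 32) × 5/9 = -64.8125°C.
In Rankine: -64.8125 × 1.8 + 491.67 = 375.01°R.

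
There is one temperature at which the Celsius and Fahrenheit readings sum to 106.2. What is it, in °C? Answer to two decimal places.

Let C be the Celsius reading. The Fahrenheit reading is F = 1.8·C + 32.
Require C + F = 106.2: (2.8)·C + 32 = 106.2.
C = (106.2 - 32) / (2.8) = 26.50.

26.50°C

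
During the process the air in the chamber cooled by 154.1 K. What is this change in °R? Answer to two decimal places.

For a temperature interval the offset drops out; only the factor 1.8 applies.
154.1 × 1.8 = 277.38.

277.38°R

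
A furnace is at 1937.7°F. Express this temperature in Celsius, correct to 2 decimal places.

1058.72°C

In Celsius: (1937.7 - 32) × 5/9 = 1058.7222°C.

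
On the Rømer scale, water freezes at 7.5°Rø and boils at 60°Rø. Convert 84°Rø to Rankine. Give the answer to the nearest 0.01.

Linear interpolation between the fixed points: C = (84 - 7.5) × 100 / (60 - 7.5) = 145.7143°C.
Then 145.7143 × 1.8 + 491.67 = 753.96°R.

753.96°R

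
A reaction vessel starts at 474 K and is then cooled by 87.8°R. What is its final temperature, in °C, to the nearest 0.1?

Initial temperature in Celsius: 474 - 273.15 = 200.8500°C.
The 87.8°R change is an interval, so only the factor 5/9 applies: -87.8 × 5/9 = -48.7778°C.
Final Celsius temperature: 200.8500 - 48.7778 = 152.0722°C.

152.1°C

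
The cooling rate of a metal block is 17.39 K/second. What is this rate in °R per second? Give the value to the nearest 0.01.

Since only a temperature interval is involved, the additive offset between the scales drops out.
A change of 1 K is a change of 1.8°R, so 17.39 × 1.8 = 31.30.

31.30 °R/second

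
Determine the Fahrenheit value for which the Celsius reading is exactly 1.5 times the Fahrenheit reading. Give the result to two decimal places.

Let F be the Fahrenheit reading. The Celsius reading is C = 5/9·F - 17.7778.
Require C = 1.5·F: 5/9·F - 17.7778 = 1.5·F.
(-17/18)·F = 17.7778  ⇒  F = -18.82.

-18.82°F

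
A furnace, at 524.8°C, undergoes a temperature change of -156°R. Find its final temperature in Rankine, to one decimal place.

The 156°R change is an interval, so only the factor 5/9 applies: -156 × 5/9 = -86.6667°C.
Final Celsius temperature: 524.8000 - 86.6667 = 438.1333°C.
In Rankine: 438.1333 × 1.8 + 491.67 = 1280.3°R.

1280.3°R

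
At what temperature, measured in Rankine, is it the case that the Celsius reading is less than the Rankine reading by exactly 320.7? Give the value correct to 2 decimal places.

106.99°R

Let R be the Rankine reading. The Celsius reading is C = 5/9·R - 273.15.
Require C - R = -320.7: (-4/9)·R - 273.15 = -320.7.
R = (-320.7 + 273.15) / (-4/9) = 106.99.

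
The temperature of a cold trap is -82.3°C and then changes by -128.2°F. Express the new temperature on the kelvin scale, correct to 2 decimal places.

119.63 K

The 128.2°F change is an interval, so only the factor 5/9 applies: -128.2 × 5/9 = -71.2222°C.
Final Celsius temperature: -82.3000 - 71.2222 = -153.5222°C.
In kelvin: -153.5222 + 273.15 = 119.63 K.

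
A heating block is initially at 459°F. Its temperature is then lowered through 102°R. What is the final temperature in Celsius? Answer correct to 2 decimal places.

180.56°C

Initial temperature in Celsius: (459 - 32) × 5/9 = 237.2222°C.
The 102°R change is an interval, so only the factor 5/9 applies: -102 × 5/9 = -56.6667°C.
Final Celsius temperature: 237.2222 - 56.6667 = 180.5556°C.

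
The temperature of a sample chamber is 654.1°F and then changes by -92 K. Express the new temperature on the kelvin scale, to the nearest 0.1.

526.8 K

Initial temperature in Celsius: (654.1 - 32) × 5/9 = 345.6111°C.
The 92 K change is an interval; Kelvin and Celsius degrees are the same size, so ΔC = -92°C.
Final Celsius temperature: 345.6111 - 92.0000 = 253.6111°C.
In kelvin: 253.6111 + 273.15 = 526.8 K.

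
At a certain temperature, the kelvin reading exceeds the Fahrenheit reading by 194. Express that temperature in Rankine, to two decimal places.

597.76°R

Let x be the kelvin reading; then the Fahrenheit reading is 1.8·x - 459.67.
(1.8·x - 459.67) - x = -194  ⇒  (0.8)·x = 265.67  ⇒  x = 332.0875 K.
In Celsius: 332.0875 - 273.15 = 58.9375°C.
In Rankine: 58.9375 × 1.8 + 491.67 = 597.76°R.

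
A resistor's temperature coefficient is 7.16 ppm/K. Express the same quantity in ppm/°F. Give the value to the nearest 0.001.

3.978 ppm/°F

The quantity depends on a temperature interval, so only the ratio of degree sizes applies; the offset between the scales is irrelevant.
A change of 1°F is a change of 5/9 K, so per °F the value is 7.16 × 5/9 = 3.978.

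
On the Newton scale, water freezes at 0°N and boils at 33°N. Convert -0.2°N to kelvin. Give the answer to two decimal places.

Linear interpolation between the fixed points: C = (-0.2 - 0) × 100 / (33 - 0) = -0.6061°C.
Then -0.6061 + 273.15 = 272.54 K.

272.54 K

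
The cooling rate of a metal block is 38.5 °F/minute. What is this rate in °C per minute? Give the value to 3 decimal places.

The quantity depends on a temperature interval, so only the ratio of degree sizes applies; the offset between the scales is irrelevant.
A change of 1°F is a change of 5/9°C, so 38.5 × 5/9 = 21.389.

21.389 °C/minute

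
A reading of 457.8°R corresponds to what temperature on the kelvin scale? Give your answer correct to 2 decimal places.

In Celsius: (457.8 - 491.67) × 5/9 = -18.8167°C.
In kelvin: -18.8167 + 273.15 = 254.33 K.

254.33 K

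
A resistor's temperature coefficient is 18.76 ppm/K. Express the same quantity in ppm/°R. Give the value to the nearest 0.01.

Since only a temperature interval is involved, the additive offset between the scales drops out.
A change of 1°R is a change of 5/9 K, so per °R the value is 18.76 × 5/9 = 10.42.

10.42 ppm/°R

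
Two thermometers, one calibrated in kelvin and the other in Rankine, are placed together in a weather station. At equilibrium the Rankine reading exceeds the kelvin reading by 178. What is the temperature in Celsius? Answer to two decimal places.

Let x be the kelvin reading; then the Rankine reading is 1.8·x.
(1.8·x) - x = 178  ⇒  (0.8)·x = 178  ⇒  x = 222.5000 K.
In Celsius: 222.5 - 273.15 = -50.65°C.

-50.65°C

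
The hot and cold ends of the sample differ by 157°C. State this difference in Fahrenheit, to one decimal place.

Only the scale ratio 1.8 matters for a change in temperature.
157 × 1.8 = 282.6.

282.6°F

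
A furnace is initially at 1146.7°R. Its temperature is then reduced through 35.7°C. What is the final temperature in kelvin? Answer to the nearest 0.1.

Initial temperature in Celsius: (1146.7 - 491.67) × 5/9 = 363.9056°C.
Final Celsius temperature: 363.9056 - 35.7000 = 328.2056°C.
In kelvin: 328.2056 + 273.15 = 601.4 K.

601.4 K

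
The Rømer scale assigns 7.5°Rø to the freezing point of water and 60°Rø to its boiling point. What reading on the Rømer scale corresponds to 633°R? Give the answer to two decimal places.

48.72°Rø

First in Celsius: (633 - 491.67) × 5/9 = 78.5167°C.
Linearly onto the Rømer scale: 7.5 + (78.5167 / 100) × (60 - 7.5) = 48.72°Rø.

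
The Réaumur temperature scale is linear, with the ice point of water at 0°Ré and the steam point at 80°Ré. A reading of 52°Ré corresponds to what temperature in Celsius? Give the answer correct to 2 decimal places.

65.00°C

Linear interpolation between the fixed points: C = (52 - 0) × 100 / (80 - 0) = 65.0000°C.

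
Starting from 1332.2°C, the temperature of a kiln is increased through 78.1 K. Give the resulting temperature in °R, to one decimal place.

3030.2°R

The 78.1 K change is an interval; Kelvin and Celsius degrees are the same size, so ΔC = +78.1°C.
Final Celsius temperature: 1332.2000 + 78.1000 = 1410.3000°C.
In Rankine: 1410.3000 × 1.8 + 491.67 = 3030.2°R.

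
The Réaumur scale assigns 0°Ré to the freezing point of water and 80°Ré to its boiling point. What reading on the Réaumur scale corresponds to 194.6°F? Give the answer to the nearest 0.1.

First in Celsius: (194.6 - 32) × 5/9 = 90.3333°C.
Linearly onto the Réaumur scale: 0 + (90.3333 / 100) × (80 - 0) = 72.3°Ré.

72.3°Ré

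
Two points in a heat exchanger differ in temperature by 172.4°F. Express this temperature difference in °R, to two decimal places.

172.40°R

Fahrenheit and Rankine degrees are the same size, so the interval is unchanged: 172.40.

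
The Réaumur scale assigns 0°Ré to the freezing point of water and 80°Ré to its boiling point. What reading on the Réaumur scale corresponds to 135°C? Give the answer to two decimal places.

Linearly onto the Réaumur scale: 0 + (135.0000 / 100) × (80 - 0) = 108.00°Ré.

108.00°Ré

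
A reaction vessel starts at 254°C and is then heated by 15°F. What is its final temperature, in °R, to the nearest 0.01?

963.87°R

The 15°F change is an interval, so only the factor 5/9 applies: +15 × 5/9 = +8.3333°C.
Final Celsius temperature: 254.0000 + 8.3333 = 262.3333°C.
In Rankine: 262.3333 × 1.8 + 491.67 = 963.87°R.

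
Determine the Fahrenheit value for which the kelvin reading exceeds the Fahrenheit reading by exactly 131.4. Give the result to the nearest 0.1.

278.9°F

Let F be the Fahrenheit reading. The kelvin reading is K = 5/9·F + 255.372.
Require K - F = 131.4: (-4/9)·F + 255.372 = 131.4.
F = (131.4 - 255.372) / (-4/9) = 278.9.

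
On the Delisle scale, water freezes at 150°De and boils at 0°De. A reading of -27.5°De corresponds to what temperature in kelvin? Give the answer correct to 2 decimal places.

Linear interpolation between the fixed points: C = (-27.5 - 150) × 100 / (0 - 150) = 118.3333°C.
Then 118.3333 + 273.15 = 391.48 K.

391.48 K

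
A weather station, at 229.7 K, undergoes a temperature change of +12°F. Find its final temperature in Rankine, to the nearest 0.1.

Initial temperature in Celsius: 229.7 - 273.15 = -43.4500°C.
The 12°F change is an interval, so only the factor 5/9 applies: +12 × 5/9 = +6.6667°C.
Final Celsius temperature: -43.4500 + 6.6667 = -36.7833°C.
In Rankine: -36.7833 × 1.8 + 491.67 = 425.5°R.

425.5°R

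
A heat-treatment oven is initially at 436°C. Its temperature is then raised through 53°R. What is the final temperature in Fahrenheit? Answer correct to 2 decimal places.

The 53°R change is an interval, so only the factor 5/9 applies: +53 × 5/9 = +29.4444°C.
Final Celsius temperature: 436.0000 + 29.4444 = 465.4444°C.
In Fahrenheit: 465.4444 × 1.8 + 32 = 869.80°F.

869.80°F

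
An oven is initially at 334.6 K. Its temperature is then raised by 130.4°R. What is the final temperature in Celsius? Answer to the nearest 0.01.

Initial temperature in Celsius: 334.6 - 273.15 = 61.4500°C.
The 130.4°R change is an interval, so only the factor 5/9 applies: +130.4 × 5/9 = +72.4444°C.
Final Celsius temperature: 61.4500 + 72.4444 = 133.8944°C.

133.89°C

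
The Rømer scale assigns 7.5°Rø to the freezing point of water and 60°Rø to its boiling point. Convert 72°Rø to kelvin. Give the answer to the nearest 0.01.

396.01 K

Linear interpolation between the fixed points: C = (72 - 7.5) × 100 / (60 - 7.5) = 122.8571°C.
Then 122.8571 + 273.15 = 396.01 K.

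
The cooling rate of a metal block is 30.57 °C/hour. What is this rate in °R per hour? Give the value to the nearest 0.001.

Since only a temperature interval is involved, the additive offset between the scales drops out.
A change of 1°C is a change of 1.8°R, so 30.57 × 1.8 = 55.026.

55.026 °R/hour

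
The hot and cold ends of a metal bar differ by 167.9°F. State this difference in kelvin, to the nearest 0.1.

An interval of 1°F corresponds to 5/9 K.
167.9 × 5/9 = 93.3.

93.3 K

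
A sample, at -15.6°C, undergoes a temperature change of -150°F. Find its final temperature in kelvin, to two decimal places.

The 150°F change is an interval, so only the factor 5/9 applies: -150 × 5/9 = -83.3333°C.
Final Celsius temperature: -15.6000 - 83.3333 = -98.9333°C.
In kelvin: -98.9333 + 273.15 = 174.22 K.

174.22 K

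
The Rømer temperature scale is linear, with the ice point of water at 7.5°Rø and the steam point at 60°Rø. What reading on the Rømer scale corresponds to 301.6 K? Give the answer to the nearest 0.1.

22.4°Rø

First in Celsius: 301.6 - 273.15 = 28.4500°C.
Linearly onto the Rømer scale: 7.5 + (28.4500 / 100) × (60 - 7.5) = 22.4°Rø.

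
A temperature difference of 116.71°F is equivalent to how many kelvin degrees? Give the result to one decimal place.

An interval of 1°F corresponds to 5/9 K.
116.71 × 5/9 = 64.8.

64.8 K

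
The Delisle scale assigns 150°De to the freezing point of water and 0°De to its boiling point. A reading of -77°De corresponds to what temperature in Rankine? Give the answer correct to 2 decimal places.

Linear interpolation between the fixed points: C = (-77 - 150) × 100 / (0 - 150) = 151.3333°C.
Then 151.3333 × 1.8 + 491.67 = 764.07°R.

764.07°R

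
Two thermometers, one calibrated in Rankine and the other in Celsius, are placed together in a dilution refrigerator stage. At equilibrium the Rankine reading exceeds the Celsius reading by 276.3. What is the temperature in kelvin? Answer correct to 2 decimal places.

Let x be the Rankine reading; then the Celsius reading is 5/9·x - 273.15.
(5/9·x - 273.15) - x = -276.3  ⇒  (-4/9)·x = -3.15  ⇒  x = 7.0875°R.
In Celsius: (7.0875 - 491.67) × 5/9 = -269.2125°C.
In kelvin: -269.2125 + 273.15 = 3.94 K.

3.94 K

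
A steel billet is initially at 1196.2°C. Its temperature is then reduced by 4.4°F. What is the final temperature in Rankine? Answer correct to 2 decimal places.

The 4.4°F change is an interval, so only the factor 5/9 applies: -4.4 × 5/9 = -2.4444°C.
Final Celsius temperature: 1196.2000 - 2.4444 = 1193.7556°C.
In Rankine: 1193.7556 × 1.8 + 491.67 = 2640.43°R.

2640.43°R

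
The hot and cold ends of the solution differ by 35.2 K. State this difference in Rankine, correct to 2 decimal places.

63.36°R

Only the scale ratio 1.8 matters for a change in temperature.
35.2 × 1.8 = 63.36.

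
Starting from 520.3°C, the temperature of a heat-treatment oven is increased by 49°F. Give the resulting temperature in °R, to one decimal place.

The 49°F change is an interval, so only the factor 5/9 applies: +49 × 5/9 = +27.2222°C.
Final Celsius temperature: 520.3000 + 27.2222 = 547.5222°C.
In Rankine: 547.5222 × 1.8 + 491.67 = 1477.2°R.

1477.2°R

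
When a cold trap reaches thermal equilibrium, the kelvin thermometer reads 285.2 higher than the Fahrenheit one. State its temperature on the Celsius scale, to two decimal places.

-55.06°C

Let x be the Fahrenheit reading; then the kelvin reading is 5/9·x + 255.372.
(5/9·x + 255.372) - x = 285.2  ⇒  (-4/9)·x = 29.8278  ⇒  x = -67.1125°F.
In Celsius: (-67.1125 - 32) × 5/9 = -55.06°C.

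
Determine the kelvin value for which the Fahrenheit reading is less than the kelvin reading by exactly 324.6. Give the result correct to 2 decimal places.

168.84 K

Let K be the kelvin reading. The Fahrenheit reading is F = 1.8·K - 459.67.
Require F - K = -324.6: (0.8)·K - 459.67 = -324.6.
K = (-324.6 + 459.67) / (0.8) = 168.84.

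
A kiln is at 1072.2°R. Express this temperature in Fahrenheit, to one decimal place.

In Celsius: (1072.2 - 491.67) × 5/9 = 322.5167°C.
In Fahrenheit: 322.5167 × 1.8 + 32 = 612.5°F.

612.5°F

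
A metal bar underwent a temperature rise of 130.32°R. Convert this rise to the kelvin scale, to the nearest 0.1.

Only the scale ratio 5/9 matters for a change in temperature.
130.32 × 5/9 = 72.4.

72.4 K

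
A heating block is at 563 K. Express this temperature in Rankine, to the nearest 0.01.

In Celsius: 563 - 273.15 = 289.8500°C.
In Rankine: 289.8500 × 1.8 + 491.67 = 1013.40°R.

1013.40°R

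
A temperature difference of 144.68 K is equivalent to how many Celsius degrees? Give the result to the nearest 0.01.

144.68°C

Kelvin and Celsius degrees are the same size, so the interval is unchanged: 144.68.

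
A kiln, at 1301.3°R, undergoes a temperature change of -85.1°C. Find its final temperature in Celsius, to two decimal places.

Initial temperature in Celsius: (1301.3 - 491.67) × 5/9 = 449.7944°C.
Final Celsius temperature: 449.7944 - 85.1000 = 364.6944°C.

364.69°C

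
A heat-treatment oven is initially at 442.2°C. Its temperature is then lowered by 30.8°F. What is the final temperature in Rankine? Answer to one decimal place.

The 30.8°F change is an interval, so only the factor 5/9 applies: -30.8 × 5/9 = -17.1111°C.
Final Celsius temperature: 442.2000 - 17.1111 = 425.0889°C.
In Rankine: 425.0889 × 1.8 + 491.67 = 1256.8°R.

1256.8°R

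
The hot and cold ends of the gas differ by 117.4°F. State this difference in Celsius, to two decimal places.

65.22°C

For a temperature interval the offset drops out; only the factor 5/9 applies.
117.4 × 5/9 = 65.22.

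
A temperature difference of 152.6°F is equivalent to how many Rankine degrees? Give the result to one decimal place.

152.6°R

Fahrenheit and Rankine degrees are the same size, so the interval is unchanged: 152.6.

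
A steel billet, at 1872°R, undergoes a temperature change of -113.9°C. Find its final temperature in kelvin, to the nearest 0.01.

926.10 K

Initial temperature in Celsius: (1872 - 491.67) × 5/9 = 766.8500°C.
Final Celsius temperature: 766.8500 - 113.9000 = 652.9500°C.
In kelvin: 652.9500 + 273.15 = 926.10 K.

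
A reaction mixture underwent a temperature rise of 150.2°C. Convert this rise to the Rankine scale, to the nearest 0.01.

270.36°R

An interval of 1°C corresponds to 1.8°R.
150.2 × 1.8 = 270.36.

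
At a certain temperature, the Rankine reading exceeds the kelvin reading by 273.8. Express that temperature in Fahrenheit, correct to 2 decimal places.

156.38°F

Let x be the kelvin reading; then the Rankine reading is 1.8·x.
(1.8·x) - x = 273.8  ⇒  (0.8)·x = 273.8  ⇒  x = 342.2500 K.
In Celsius: 342.25 - 273.15 = 69.1000°C.
In Fahrenheit: 69.1000 × 1.8 + 32 = 156.38°F.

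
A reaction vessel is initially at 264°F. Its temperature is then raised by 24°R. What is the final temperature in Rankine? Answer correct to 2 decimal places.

Initial temperature in Celsius: (264 - 32) × 5/9 = 128.8889°C.
The 24°R change is an interval, so only the factor 5/9 applies: +24 × 5/9 = +13.3333°C.
Final Celsius temperature: 128.8889 + 13.3333 = 142.2222°C.
In Rankine: 142.2222 × 1.8 + 491.67 = 747.67°R.

747.67°R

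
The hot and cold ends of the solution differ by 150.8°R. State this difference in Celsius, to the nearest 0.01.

An interval of 1°R corresponds to 5/9°C.
150.8 × 5/9 = 83.78.

83.78°C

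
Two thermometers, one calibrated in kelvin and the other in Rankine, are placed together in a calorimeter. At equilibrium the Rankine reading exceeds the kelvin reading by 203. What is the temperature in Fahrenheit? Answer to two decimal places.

-2.92°F

Let x be the kelvin reading; then the Rankine reading is 1.8·x.
(1.8·x) - x = 203  ⇒  (0.8)·x = 203  ⇒  x = 253.7500 K.
In Celsius: 253.75 - 273.15 = -19.4000°C.
In Fahrenheit: -19.4000 × 1.8 + 32 = -2.92°F.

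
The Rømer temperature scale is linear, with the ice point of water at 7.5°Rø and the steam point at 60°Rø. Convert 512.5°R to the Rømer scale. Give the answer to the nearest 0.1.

13.6°Rø

First in Celsius: (512.5 - 491.67) × 5/9 = 11.5722°C.
Linearly onto the Rømer scale: 7.5 + (11.5722 / 100) × (60 - 7.5) = 13.6°Rø.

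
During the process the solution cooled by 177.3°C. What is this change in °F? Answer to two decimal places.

319.14°F

For a temperature interval the offset drops out; only the factor 1.8 applies.
177.3 × 1.8 = 319.14.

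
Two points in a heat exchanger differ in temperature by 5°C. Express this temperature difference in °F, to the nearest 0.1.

9.0°F

An interval of 1°C corresponds to 1.8°F.
5 × 1.8 = 9.0.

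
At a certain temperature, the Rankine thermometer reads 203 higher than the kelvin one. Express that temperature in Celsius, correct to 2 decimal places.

-19.40°C

Let x be the kelvin reading; then the Rankine reading is 1.8·x.
(1.8·x) - x = 203  ⇒  (0.8)·x = 203  ⇒  x = 253.7500 K.
In Celsius: 253.75 - 273.15 = -19.40°C.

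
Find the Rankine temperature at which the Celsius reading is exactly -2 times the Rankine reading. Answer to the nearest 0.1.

Let R be the Rankine reading. The Celsius reading is C = 5/9·R - 273.15.
Require C = -2·R: 5/9·R - 273.15 = -2·R.
(23/9)·R = 273.15  ⇒  R = 106.9.

106.9°R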